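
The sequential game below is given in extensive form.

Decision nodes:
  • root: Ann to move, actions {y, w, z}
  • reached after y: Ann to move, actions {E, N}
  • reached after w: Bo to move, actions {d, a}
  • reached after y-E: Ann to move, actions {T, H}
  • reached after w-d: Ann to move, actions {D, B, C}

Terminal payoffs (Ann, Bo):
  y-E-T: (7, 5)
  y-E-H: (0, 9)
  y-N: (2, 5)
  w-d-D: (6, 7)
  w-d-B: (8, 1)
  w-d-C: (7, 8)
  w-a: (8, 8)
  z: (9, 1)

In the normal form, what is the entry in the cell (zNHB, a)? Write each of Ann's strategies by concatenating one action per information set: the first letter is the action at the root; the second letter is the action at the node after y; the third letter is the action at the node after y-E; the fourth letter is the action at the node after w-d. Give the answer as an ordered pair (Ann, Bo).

(9, 1)

Trace the play path from the root:
  Ann plays z
→ terminal payoff (9, 1).
(Ann's choice at the node after y is never reached on this path, so it doesn't affect the outcome.)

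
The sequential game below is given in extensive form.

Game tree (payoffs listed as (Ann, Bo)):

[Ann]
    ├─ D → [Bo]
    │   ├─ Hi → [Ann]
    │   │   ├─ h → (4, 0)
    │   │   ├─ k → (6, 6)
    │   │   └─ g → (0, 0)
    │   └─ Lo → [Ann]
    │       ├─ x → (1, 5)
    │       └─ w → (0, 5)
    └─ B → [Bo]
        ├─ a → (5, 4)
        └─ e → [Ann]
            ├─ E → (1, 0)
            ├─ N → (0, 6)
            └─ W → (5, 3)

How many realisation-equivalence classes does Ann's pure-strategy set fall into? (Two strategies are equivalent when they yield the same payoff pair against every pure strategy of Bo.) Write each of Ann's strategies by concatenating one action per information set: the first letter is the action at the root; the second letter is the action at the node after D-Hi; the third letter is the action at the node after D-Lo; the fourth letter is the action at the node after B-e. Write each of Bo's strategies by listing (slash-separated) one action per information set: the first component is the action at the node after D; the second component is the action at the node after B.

9

Ann has 36 pure strategies: DhxE, DhxN, DhxW, DhwE, DhwN, DhwW, DkxE, DkxN, DkxW, DkwE, DkwN, DkwW, DgxE, DgxN, DgxW, DgwE, DgwN, DgwW, BhxE, BhxN, BhxW, BhwE, BhwN, BhwW, BkxE, BkxN, BkxW, BkwE, BkwN, BkwW, BgxE, BgxN, BgxW, BgwE, BgwN, BgwW. Columns: Hi/a, Hi/e, Lo/a, Lo/e.
{DhxE, DhxN, DhxW} → row (4,0) (4,0) (1,5) (1,5)
{DhwE, DhwN, DhwW} → row (4,0) (4,0) (0,5) (0,5)
{DkxE, DkxN, DkxW} → row (6,6) (6,6) (1,5) (1,5)
{DkwE, DkwN, DkwW} → row (6,6) (6,6) (0,5) (0,5)
{DgxE, DgxN, DgxW} → row (0,0) (0,0) (1,5) (1,5)
{DgwE, DgwN, DgwW} → row (0,0) (0,0) (0,5) (0,5)
{BhxE, BhwE, BkxE, BkwE, BgxE, BgwE} → row (5,4) (1,0) (5,4) (1,0)
{BhxN, BhwN, BkxN, BkwN, BgxN, BgwN} → row (5,4) (0,6) (5,4) (0,6)
{BhxW, BhwW, BkxW, BkwW, BgxW, BgwW} → row (5,4) (5,3) (5,4) (5,3)
That's 9 distinct rows out of 36 strategies.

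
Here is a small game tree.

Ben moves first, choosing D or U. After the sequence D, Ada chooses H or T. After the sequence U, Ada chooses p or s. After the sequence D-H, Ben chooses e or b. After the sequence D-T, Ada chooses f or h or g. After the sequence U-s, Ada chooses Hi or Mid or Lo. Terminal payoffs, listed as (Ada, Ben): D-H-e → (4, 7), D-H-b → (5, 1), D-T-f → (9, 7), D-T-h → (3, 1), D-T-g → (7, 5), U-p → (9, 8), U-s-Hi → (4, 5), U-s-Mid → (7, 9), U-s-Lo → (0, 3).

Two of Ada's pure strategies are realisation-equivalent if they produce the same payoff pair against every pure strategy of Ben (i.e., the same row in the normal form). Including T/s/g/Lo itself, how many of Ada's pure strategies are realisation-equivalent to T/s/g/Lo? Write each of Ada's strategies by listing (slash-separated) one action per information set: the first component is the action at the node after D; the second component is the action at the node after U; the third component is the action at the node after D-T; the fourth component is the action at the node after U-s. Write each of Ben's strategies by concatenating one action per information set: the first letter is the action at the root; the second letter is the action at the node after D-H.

1

Row for T/s/g/Lo (columns De, Db, Ue, Ub): (7,5) (7,5) (0,3) (0,3).
Every one of Ada's information sets is on the play path for some reply by Ben when Ada follows T/s/g/Lo.
Changing the action at any of them therefore changes at least one column, so only T/s/g/Lo itself gives this row.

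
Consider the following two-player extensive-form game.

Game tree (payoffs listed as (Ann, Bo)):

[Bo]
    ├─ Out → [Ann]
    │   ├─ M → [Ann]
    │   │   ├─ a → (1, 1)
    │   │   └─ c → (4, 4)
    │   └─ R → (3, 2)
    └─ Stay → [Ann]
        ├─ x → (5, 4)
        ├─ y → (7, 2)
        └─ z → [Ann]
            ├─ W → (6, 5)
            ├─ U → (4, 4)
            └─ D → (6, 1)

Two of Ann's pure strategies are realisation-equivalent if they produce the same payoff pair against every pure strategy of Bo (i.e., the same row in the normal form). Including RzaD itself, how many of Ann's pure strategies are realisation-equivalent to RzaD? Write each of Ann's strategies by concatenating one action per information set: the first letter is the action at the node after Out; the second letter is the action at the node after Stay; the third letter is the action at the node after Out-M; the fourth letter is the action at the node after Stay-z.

Row for RzaD (columns Out, Stay): (3,2) (6,1).
Under RzaD, Ann's choice at the node after Out-M can never be reached regardless of what Bo does, so varying those choices leaves every outcome unchanged.
Holding the reachable choices fixed and varying the unreachable one freely already gives 2 equivalent strategies.
No other strategy reproduces this row, so those 2 are the full class: RzaD, RzcD.

2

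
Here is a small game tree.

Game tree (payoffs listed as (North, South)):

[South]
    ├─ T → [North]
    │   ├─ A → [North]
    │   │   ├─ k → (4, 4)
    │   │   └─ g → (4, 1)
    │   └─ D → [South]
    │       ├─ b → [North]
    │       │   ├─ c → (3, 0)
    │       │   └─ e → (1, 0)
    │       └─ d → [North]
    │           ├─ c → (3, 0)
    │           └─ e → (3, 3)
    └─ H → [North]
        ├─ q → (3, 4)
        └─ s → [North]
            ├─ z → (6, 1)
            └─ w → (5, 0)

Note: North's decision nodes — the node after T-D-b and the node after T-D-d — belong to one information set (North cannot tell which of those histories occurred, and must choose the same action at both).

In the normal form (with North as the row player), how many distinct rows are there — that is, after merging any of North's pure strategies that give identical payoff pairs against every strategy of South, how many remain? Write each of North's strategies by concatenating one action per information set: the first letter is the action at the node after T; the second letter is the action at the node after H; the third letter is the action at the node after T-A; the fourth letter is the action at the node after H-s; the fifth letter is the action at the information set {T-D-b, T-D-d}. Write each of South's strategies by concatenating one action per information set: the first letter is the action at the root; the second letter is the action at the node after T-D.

North has 32 pure strategies: Aqkzc, Aqkze, Aqkwc, Aqkwe, Aqgzc, Aqgze, Aqgwc, Aqgwe, Askzc, Askze, Askwc, Askwe, Asgzc, Asgze, Asgwc, Asgwe, Dqkzc, Dqkze, Dqkwc, Dqkwe, Dqgzc, Dqgze, Dqgwc, Dqgwe, Dskzc, Dskze, Dskwc, Dskwe, Dsgzc, Dsgze, Dsgwc, Dsgwe. Columns: Tb, Td, Hb, Hd.
{Aqkzc, Aqkze, Aqkwc, Aqkwe} → row (4,4) (4,4) (3,4) (3,4)
{Aqgzc, Aqgze, Aqgwc, Aqgwe} → row (4,1) (4,1) (3,4) (3,4)
{Askzc, Askze} → row (4,4) (4,4) (6,1) (6,1)
{Askwc, Askwe} → row (4,4) (4,4) (5,0) (5,0)
{Asgzc, Asgze} → row (4,1) (4,1) (6,1) (6,1)
{Asgwc, Asgwe} → row (4,1) (4,1) (5,0) (5,0)
{Dqkzc, Dqkwc, Dqgzc, Dqgwc} → row (3,0) (3,0) (3,4) (3,4)
{Dqkze, Dqkwe, Dqgze, Dqgwe} → row (1,0) (3,3) (3,4) (3,4)
{Dskzc, Dsgzc} → row (3,0) (3,0) (6,1) (6,1)
{Dskze, Dsgze} → row (1,0) (3,3) (6,1) (6,1)
{Dskwc, Dsgwc} → row (3,0) (3,0) (5,0) (5,0)
{Dskwe, Dsgwe} → row (1,0) (3,3) (5,0) (5,0)
That's 12 distinct rows out of 32 strategies.

12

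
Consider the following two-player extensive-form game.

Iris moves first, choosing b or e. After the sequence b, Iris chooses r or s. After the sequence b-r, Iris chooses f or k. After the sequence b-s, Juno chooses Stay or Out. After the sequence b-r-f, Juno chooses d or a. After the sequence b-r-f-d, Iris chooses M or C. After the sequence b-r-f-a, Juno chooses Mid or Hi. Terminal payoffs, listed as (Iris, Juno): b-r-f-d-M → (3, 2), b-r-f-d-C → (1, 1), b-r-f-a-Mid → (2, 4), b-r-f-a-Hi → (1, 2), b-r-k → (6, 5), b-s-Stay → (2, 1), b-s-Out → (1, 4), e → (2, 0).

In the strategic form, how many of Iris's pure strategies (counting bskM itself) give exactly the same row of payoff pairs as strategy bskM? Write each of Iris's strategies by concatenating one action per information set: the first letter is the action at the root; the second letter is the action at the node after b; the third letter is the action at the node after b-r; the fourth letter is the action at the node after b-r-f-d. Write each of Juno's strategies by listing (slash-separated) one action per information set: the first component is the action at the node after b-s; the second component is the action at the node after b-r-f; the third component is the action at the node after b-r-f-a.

Row for bskM (columns Stay/d/Mid, Stay/d/Hi, Stay/a/Mid, Stay/a/Hi, Out/d/Mid, Out/d/Hi, Out/a/Mid, Out/a/Hi): (2,1) (2,1) (2,1) (2,1) (1,4) (1,4) (1,4) (1,4).
Under bskM, Iris's choice at the node after b-r and at the node after b-r-f-d can never be reached regardless of what Juno does, so varying those choices leaves every outcome unchanged.
Holding the reachable choices fixed and varying the unreachable ones freely already gives 2 × 2 = 4 equivalent strategies.
No other strategy reproduces this row, so those 4 are the full class: bsfM, bsfC, bskM, bskC.

4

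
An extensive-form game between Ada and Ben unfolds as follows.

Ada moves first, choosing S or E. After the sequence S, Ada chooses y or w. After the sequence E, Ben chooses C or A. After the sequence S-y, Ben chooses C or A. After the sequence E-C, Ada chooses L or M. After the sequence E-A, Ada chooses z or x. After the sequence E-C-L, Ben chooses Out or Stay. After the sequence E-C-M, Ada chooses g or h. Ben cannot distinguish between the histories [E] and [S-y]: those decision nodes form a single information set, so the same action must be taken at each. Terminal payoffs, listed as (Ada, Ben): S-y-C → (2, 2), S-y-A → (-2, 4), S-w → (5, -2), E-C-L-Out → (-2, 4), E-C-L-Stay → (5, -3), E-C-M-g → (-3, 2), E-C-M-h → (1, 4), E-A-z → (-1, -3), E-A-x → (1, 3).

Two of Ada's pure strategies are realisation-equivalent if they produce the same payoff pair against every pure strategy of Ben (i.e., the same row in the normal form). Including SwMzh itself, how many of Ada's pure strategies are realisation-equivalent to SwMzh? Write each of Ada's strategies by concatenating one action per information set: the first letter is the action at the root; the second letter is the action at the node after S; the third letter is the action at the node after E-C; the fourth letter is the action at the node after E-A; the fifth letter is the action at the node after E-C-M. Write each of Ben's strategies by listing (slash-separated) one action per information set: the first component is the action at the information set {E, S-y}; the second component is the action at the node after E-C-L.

Row for SwMzh (columns C/Out, C/Stay, A/Out, A/Stay): (5,-2) (5,-2) (5,-2) (5,-2).
Under SwMzh, Ada's choice at the node after E-C and at the node after E-A and at the node after E-C-M can never be reached regardless of what Ben does, so varying those choices leaves every outcome unchanged.
Holding the reachable choices fixed and varying the unreachable ones freely already gives 2 × 2 × 2 = 8 equivalent strategies.
No other strategy reproduces this row, so those 8 are the full class: SwLzg, SwLzh, SwLxg, SwLxh, SwMzg, SwMzh, SwMxg, SwMxh.

8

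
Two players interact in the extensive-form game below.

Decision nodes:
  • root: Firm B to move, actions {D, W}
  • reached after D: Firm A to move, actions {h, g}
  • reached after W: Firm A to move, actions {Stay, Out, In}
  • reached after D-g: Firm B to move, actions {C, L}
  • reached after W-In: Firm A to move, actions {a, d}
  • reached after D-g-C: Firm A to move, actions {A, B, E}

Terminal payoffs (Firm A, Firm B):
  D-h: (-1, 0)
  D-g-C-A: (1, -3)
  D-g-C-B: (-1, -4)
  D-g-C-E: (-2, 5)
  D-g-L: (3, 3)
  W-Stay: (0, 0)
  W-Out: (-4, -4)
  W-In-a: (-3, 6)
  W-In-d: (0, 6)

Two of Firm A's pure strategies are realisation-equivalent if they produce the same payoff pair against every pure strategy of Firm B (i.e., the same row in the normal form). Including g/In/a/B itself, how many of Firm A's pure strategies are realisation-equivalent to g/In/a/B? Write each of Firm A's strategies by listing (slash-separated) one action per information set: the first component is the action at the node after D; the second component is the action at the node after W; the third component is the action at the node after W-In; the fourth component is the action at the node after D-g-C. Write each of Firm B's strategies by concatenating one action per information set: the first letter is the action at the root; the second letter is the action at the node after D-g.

1

Row for g/In/a/B (columns DC, DL, WC, WL): (-1,-4) (3,3) (-3,6) (-3,6).
Every one of Firm A's information sets is on the play path for some reply by Firm B when Firm A follows g/In/a/B.
Changing the action at any of them therefore changes at least one column, so only g/In/a/B itself gives this row.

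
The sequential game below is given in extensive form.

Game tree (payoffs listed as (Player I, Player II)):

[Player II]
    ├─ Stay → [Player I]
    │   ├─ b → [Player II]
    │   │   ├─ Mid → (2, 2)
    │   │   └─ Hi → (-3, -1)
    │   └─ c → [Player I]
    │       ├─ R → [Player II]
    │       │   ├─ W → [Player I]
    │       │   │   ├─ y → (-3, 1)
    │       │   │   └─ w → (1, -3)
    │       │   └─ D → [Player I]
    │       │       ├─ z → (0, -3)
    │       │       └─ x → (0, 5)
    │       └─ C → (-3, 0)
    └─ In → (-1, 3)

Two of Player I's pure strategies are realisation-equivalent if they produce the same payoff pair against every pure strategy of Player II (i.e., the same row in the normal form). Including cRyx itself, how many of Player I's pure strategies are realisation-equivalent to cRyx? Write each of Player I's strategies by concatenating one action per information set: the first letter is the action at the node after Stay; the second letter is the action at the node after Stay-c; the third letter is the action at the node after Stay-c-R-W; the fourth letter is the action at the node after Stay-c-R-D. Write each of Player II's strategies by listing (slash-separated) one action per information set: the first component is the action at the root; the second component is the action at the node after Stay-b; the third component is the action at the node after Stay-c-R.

Row for cRyx (columns Stay/Mid/W, Stay/Mid/D, Stay/Hi/W, Stay/Hi/D, In/Mid/W, In/Mid/D, In/Hi/W, In/Hi/D): (-3,1) (0,5) (-3,1) (0,5) (-1,3) (-1,3) (-1,3) (-1,3).
Every one of Player I's information sets is on the play path for some reply by Player II when Player I follows cRyx.
Changing the action at any of them therefore changes at least one column, so only cRyx itself gives this row.

1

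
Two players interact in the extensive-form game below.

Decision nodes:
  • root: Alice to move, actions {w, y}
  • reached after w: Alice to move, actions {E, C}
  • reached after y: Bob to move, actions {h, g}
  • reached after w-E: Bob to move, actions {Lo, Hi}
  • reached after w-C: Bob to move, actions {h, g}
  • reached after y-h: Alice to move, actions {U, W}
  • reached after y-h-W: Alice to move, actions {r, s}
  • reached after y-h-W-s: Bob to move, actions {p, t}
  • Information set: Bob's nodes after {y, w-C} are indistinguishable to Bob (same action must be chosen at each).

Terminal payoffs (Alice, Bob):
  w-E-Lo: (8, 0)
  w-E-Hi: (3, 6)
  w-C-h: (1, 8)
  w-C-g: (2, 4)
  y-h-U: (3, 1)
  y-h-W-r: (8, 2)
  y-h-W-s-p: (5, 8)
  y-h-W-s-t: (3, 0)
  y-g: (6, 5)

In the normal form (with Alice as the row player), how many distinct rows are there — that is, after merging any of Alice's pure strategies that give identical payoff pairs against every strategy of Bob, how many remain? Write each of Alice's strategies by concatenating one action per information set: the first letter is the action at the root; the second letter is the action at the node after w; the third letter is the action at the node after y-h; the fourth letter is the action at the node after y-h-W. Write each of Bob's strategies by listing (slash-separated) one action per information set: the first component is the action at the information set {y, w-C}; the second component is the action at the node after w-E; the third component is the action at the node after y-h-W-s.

5

Alice has 16 pure strategies: wEUr, wEUs, wEWr, wEWs, wCUr, wCUs, wCWr, wCWs, yEUr, yEUs, yEWr, yEWs, yCUr, yCUs, yCWr, yCWs. Columns: h/Lo/p, h/Lo/t, h/Hi/p, h/Hi/t, g/Lo/p, g/Lo/t, g/Hi/p, g/Hi/t.
{wEUr, wEUs, wEWr, wEWs} → row (8,0) (8,0) (3,6) (3,6) (8,0) (8,0) (3,6) (3,6)
{wCUr, wCUs, wCWr, wCWs} → row (1,8) (1,8) (1,8) (1,8) (2,4) (2,4) (2,4) (2,4)
{yEUr, yEUs, yCUr, yCUs} → row (3,1) (3,1) (3,1) (3,1) (6,5) (6,5) (6,5) (6,5)
{yEWr, yCWr} → row (8,2) (8,2) (8,2) (8,2) (6,5) (6,5) (6,5) (6,5)
{yEWs, yCWs} → row (5,8) (3,0) (5,8) (3,0) (6,5) (6,5) (6,5) (6,5)
That's 5 distinct rows out of 16 strategies.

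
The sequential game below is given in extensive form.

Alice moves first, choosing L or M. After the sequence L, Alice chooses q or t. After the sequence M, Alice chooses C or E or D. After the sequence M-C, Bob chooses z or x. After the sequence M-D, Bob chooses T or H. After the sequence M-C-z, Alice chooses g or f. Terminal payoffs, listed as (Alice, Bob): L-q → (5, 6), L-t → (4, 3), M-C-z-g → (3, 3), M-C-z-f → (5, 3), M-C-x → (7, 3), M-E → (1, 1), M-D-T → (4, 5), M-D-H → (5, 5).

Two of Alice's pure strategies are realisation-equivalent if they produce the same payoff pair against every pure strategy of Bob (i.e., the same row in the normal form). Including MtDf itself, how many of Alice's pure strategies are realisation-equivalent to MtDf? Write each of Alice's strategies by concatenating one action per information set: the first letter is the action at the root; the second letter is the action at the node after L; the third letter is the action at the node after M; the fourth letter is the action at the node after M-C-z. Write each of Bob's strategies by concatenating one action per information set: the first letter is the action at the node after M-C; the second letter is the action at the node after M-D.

4

Row for MtDf (columns zT, zH, xT, xH): (4,5) (5,5) (4,5) (5,5).
Under MtDf, Alice's choice at the node after L and at the node after M-C-z can never be reached regardless of what Bob does, so varying those choices leaves every outcome unchanged.
Holding the reachable choices fixed and varying the unreachable ones freely already gives 2 × 2 = 4 equivalent strategies.
No other strategy reproduces this row, so those 4 are the full class: MqDg, MqDf, MtDg, MtDf.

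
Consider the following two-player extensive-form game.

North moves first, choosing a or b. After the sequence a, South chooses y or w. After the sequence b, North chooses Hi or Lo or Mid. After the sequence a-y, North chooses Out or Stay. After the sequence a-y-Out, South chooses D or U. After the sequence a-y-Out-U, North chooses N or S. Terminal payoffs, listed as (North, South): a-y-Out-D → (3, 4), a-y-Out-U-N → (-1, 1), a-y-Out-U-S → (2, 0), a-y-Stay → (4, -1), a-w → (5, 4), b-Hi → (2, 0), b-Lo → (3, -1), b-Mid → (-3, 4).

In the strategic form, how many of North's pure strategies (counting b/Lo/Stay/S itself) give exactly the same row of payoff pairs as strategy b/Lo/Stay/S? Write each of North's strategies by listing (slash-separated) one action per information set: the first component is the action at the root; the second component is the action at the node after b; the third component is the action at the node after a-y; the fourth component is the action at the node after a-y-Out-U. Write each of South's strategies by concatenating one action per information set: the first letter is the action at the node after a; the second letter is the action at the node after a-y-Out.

4

Row for b/Lo/Stay/S (columns yD, yU, wD, wU): (3,-1) (3,-1) (3,-1) (3,-1).
Under b/Lo/Stay/S, North's choice at the node after a-y and at the node after a-y-Out-U can never be reached regardless of what South does, so varying those choices leaves every outcome unchanged.
Holding the reachable choices fixed and varying the unreachable ones freely already gives 2 × 2 = 4 equivalent strategies.
No other strategy reproduces this row, so those 4 are the full class: b/Lo/Out/N, b/Lo/Out/S, b/Lo/Stay/N, b/Lo/Stay/S.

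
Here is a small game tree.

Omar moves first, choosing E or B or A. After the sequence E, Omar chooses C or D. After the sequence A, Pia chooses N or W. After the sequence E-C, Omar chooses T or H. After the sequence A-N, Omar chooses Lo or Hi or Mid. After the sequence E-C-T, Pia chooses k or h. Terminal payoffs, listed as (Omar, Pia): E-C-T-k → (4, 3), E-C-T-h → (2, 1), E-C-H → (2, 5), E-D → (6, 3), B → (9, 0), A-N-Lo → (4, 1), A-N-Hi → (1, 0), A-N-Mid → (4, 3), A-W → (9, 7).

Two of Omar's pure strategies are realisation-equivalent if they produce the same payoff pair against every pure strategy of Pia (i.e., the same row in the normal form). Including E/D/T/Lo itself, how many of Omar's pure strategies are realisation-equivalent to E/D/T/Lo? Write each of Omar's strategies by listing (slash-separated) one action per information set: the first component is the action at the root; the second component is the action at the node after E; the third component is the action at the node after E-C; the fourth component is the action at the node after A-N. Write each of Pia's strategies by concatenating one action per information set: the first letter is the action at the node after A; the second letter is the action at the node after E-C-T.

Row for E/D/T/Lo (columns Nk, Nh, Wk, Wh): (6,3) (6,3) (6,3) (6,3).
Under E/D/T/Lo, Omar's choice at the node after E-C and at the node after A-N can never be reached regardless of what Pia does, so varying those choices leaves every outcome unchanged.
Holding the reachable choices fixed and varying the unreachable ones freely already gives 2 × 3 = 6 equivalent strategies.
No other strategy reproduces this row, so those 6 are the full class: E/D/T/Lo, E/D/T/Hi, E/D/T/Mid, E/D/H/Lo, E/D/H/Hi, E/D/H/Mid.

6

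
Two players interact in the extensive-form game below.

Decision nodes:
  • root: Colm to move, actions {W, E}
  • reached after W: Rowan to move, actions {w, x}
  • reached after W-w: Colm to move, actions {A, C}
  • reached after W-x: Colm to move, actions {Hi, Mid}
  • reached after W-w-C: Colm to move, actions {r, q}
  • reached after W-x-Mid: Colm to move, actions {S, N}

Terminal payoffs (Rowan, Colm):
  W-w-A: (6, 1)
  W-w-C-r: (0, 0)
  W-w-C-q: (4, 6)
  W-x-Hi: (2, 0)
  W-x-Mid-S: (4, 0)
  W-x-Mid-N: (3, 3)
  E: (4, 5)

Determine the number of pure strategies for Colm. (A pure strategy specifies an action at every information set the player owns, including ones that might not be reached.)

32

Colm owns the root with actions {W, E} — two choices.
Colm owns the node after W-w with actions {A, C} — two choices.
Colm owns the node after W-x with actions {Hi, Mid} — two choices.
Colm owns the node after W-w-C with actions {r, q} — two choices.
Colm owns the node after W-x-Mid with actions {S, N} — two choices.
A pure strategy fixes one action at each information set independently, so the count is the product 2 × 2 × 2 × 2 × 2 = 32.
(For reference, Rowan has 2 pure strategies, giving a 32×2 normal-form matrix.)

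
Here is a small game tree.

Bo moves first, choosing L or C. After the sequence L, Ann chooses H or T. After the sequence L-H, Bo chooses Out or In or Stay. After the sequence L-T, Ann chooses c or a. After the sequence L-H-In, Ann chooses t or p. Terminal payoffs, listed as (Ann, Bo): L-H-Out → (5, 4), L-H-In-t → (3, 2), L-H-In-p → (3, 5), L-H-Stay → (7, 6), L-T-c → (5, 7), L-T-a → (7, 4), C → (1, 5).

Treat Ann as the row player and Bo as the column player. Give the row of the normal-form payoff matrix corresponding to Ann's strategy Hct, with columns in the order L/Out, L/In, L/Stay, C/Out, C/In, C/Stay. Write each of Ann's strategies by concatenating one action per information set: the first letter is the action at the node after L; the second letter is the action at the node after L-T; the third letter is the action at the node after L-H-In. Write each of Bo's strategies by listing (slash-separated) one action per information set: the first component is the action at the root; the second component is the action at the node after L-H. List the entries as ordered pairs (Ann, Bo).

(5,4) (3,2) (7,6) (1,5) (1,5) (1,5)

vs L/Out: Bo plays L → Ann plays H at [L] → Bo plays Out at [L-H] → (5, 4)
vs L/In: Bo plays L → Ann plays H at [L] → Bo plays In at [L-H] → Ann plays t at [L-H-In] → (3, 2)
vs L/Stay: Bo plays L → Ann plays H at [L] → Bo plays Stay at [L-H] → (7, 6)
vs C/Out: Bo plays C → (1, 5)
vs C/In: Bo plays C → (1, 5)
vs C/Stay: Bo plays C → (1, 5)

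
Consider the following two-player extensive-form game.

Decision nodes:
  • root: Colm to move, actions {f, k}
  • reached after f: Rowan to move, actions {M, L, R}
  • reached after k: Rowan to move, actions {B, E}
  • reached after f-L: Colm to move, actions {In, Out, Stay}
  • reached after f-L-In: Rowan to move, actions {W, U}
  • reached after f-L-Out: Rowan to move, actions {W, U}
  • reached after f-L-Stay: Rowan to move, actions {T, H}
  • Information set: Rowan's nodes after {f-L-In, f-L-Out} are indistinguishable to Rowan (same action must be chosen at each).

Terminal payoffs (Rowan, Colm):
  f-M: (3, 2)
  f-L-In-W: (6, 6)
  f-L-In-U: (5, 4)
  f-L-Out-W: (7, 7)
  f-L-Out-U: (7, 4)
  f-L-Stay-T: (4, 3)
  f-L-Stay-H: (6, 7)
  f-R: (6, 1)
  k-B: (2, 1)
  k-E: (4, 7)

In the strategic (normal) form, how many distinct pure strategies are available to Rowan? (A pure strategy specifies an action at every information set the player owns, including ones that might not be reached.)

24

Rowan owns the node after f with actions {M, L, R} — three choices.
Rowan owns the node after k with actions {B, E} — two choices.
Rowan owns the information set {f-L-In, f-L-Out} with actions {W, U} — two choices.
Rowan owns the node after f-L-Stay with actions {T, H} — two choices.
A pure strategy fixes one action at each information set independently, so the count is the product 3 × 2 × 2 × 2 = 24.
(For reference, Colm has 6 pure strategies, giving a 24×6 normal-form matrix.)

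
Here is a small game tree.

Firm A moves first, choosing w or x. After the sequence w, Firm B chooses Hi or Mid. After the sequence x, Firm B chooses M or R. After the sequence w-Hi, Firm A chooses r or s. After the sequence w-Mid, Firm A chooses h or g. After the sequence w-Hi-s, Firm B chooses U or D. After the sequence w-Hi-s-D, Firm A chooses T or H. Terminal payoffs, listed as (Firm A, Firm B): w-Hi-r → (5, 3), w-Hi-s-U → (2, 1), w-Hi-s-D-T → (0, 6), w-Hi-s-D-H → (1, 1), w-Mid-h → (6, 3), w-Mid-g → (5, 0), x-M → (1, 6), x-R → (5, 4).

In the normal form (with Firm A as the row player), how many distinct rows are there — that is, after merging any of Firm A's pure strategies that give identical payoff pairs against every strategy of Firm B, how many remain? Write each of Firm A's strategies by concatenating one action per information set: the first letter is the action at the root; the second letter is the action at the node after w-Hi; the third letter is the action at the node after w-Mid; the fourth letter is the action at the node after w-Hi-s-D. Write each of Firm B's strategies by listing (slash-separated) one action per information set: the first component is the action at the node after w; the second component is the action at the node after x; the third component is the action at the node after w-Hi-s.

7

Firm A has 16 pure strategies: wrhT, wrhH, wrgT, wrgH, wshT, wshH, wsgT, wsgH, xrhT, xrhH, xrgT, xrgH, xshT, xshH, xsgT, xsgH. Columns: Hi/M/U, Hi/M/D, Hi/R/U, Hi/R/D, Mid/M/U, Mid/M/D, Mid/R/U, Mid/R/D.
{wrhT, wrhH} → row (5,3) (5,3) (5,3) (5,3) (6,3) (6,3) (6,3) (6,3)
{wrgT, wrgH} → row (5,3) (5,3) (5,3) (5,3) (5,0) (5,0) (5,0) (5,0)
{wshT} → row (2,1) (0,6) (2,1) (0,6) (6,3) (6,3) (6,3) (6,3)
{wshH} → row (2,1) (1,1) (2,1) (1,1) (6,3) (6,3) (6,3) (6,3)
{wsgT} → row (2,1) (0,6) (2,1) (0,6) (5,0) (5,0) (5,0) (5,0)
{wsgH} → row (2,1) (1,1) (2,1) (1,1) (5,0) (5,0) (5,0) (5,0)
{xrhT, xrhH, xrgT, xrgH, xshT, xshH, xsgT, xsgH} → row (1,6) (1,6) (5,4) (5,4) (1,6) (1,6) (5,4) (5,4)
That's 7 distinct rows out of 16 strategies.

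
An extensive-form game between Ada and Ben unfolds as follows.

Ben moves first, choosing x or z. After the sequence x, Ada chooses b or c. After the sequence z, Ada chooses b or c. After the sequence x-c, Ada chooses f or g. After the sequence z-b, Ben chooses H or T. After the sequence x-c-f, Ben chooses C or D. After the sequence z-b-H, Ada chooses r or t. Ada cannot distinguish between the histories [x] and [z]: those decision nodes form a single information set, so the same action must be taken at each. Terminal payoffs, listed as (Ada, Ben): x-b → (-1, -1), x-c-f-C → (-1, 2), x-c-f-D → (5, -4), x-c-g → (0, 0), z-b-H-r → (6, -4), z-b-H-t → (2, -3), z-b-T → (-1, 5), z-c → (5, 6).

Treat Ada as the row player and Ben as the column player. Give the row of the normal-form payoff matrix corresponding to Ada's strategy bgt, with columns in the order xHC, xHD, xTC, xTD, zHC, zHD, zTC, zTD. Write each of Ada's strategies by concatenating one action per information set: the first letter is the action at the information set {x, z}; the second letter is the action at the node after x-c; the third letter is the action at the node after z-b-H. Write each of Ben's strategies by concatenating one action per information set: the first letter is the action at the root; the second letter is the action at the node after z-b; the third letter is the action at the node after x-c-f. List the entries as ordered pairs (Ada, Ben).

(-1,-1) (-1,-1) (-1,-1) (-1,-1) (2,-3) (2,-3) (-1,5) (-1,5)

vs xHC: Ben plays x → Ada plays b at [x] → (-1, -1)
vs xHD: Ben plays x → Ada plays b at [x] → (-1, -1)
vs xTC: Ben plays x → Ada plays b at [x] → (-1, -1)
vs xTD: Ben plays x → Ada plays b at [x] → (-1, -1)
vs zHC: Ben plays z → Ada plays b at [z] → Ben plays H at [z-b] → Ada plays t at [z-b-H] → (2, -3)
vs zHD: Ben plays z → Ada plays b at [z] → Ben plays H at [z-b] → Ada plays t at [z-b-H] → (2, -3)
vs zTC: Ben plays z → Ada plays b at [z] → Ben plays T at [z-b] → (-1, 5)
vs zTD: Ben plays z → Ada plays b at [z] → Ben plays T at [z-b] → (-1, 5)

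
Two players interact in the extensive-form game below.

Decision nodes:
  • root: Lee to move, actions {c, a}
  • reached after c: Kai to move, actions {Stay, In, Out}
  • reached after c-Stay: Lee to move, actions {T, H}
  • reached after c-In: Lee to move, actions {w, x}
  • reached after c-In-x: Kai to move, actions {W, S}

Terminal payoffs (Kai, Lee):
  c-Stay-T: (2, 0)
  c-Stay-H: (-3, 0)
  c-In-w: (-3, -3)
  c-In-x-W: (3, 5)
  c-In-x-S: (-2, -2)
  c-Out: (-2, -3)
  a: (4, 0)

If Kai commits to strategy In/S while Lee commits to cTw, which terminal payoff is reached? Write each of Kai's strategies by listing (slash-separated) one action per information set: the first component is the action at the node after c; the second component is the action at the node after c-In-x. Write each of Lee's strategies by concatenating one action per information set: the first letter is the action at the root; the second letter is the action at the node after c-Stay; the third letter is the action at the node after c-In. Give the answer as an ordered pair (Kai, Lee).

Trace the play path from the root:
  Lee plays c
  Kai plays In at [c]
  Lee plays w at [c-In]
→ terminal payoff (-3, -3).
(Kai's choice at the node after c-In-x is never reached on this path, so it doesn't affect the outcome.)

(-3, -3)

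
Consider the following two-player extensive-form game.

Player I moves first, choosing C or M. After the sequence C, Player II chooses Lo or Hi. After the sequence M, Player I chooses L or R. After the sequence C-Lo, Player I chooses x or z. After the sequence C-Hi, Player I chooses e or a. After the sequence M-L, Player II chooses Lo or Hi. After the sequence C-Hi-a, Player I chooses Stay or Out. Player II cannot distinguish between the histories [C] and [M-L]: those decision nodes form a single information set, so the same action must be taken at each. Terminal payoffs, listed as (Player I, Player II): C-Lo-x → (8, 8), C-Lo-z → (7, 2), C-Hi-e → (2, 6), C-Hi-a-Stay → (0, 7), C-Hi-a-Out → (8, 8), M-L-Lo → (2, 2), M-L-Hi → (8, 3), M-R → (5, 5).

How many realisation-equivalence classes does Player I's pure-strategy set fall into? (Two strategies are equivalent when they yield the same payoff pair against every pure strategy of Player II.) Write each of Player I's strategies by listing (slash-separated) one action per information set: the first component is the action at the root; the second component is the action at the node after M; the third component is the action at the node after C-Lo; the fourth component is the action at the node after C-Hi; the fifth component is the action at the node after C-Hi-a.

8

Player I has 32 pure strategies: C/L/x/e/Stay, C/L/x/e/Out, C/L/x/a/Stay, C/L/x/a/Out, C/L/z/e/Stay, C/L/z/e/Out, C/L/z/a/Stay, C/L/z/a/Out, C/R/x/e/Stay, C/R/x/e/Out, C/R/x/a/Stay, C/R/x/a/Out, C/R/z/e/Stay, C/R/z/e/Out, C/R/z/a/Stay, C/R/z/a/Out, M/L/x/e/Stay, M/L/x/e/Out, M/L/x/a/Stay, M/L/x/a/Out, M/L/z/e/Stay, M/L/z/e/Out, M/L/z/a/Stay, M/L/z/a/Out, M/R/x/e/Stay, M/R/x/e/Out, M/R/x/a/Stay, M/R/x/a/Out, M/R/z/e/Stay, M/R/z/e/Out, M/R/z/a/Stay, M/R/z/a/Out. Columns: Lo, Hi.
{C/L/x/e/Stay, C/L/x/e/Out, C/R/x/e/Stay, C/R/x/e/Out} → row (8,8) (2,6)
{C/L/x/a/Stay, C/R/x/a/Stay} → row (8,8) (0,7)
{C/L/x/a/Out, C/R/x/a/Out} → row (8,8) (8,8)
{C/L/z/e/Stay, C/L/z/e/Out, C/R/z/e/Stay, C/R/z/e/Out} → row (7,2) (2,6)
{C/L/z/a/Stay, C/R/z/a/Stay} → row (7,2) (0,7)
{C/L/z/a/Out, C/R/z/a/Out} → row (7,2) (8,8)
{M/L/x/e/Stay, M/L/x/e/Out, M/L/x/a/Stay, M/L/x/a/Out, M/L/z/e/Stay, M/L/z/e/Out, M/L/z/a/Stay, M/L/z/a/Out} → row (2,2) (8,3)
{M/R/x/e/Stay, M/R/x/e/Out, M/R/x/a/Stay, M/R/x/a/Out, M/R/z/e/Stay, M/R/z/e/Out, M/R/z/a/Stay, M/R/z/a/Out} → row (5,5) (5,5)
That's 8 distinct rows out of 32 strategies.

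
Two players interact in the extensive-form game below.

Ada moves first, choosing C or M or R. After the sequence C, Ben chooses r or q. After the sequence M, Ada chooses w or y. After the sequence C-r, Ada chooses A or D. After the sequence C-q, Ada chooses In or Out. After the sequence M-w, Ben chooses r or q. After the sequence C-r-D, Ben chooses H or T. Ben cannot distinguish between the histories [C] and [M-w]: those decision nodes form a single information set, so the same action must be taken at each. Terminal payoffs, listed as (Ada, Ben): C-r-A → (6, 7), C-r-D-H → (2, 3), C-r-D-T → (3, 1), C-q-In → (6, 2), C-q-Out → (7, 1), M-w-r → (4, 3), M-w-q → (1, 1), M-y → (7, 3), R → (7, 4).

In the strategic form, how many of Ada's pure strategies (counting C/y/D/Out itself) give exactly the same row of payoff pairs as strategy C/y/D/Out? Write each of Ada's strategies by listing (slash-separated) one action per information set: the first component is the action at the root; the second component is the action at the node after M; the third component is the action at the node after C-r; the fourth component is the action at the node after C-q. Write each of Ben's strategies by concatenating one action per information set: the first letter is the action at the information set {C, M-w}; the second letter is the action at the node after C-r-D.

Row for C/y/D/Out (columns rH, rT, qH, qT): (2,3) (3,1) (7,1) (7,1).
Under C/y/D/Out, Ada's choice at the node after M can never be reached regardless of what Ben does, so varying those choices leaves every outcome unchanged.
Holding the reachable choices fixed and varying the unreachable one freely already gives 2 equivalent strategies.
No other strategy reproduces this row, so those 2 are the full class: C/w/D/Out, C/y/D/Out.

2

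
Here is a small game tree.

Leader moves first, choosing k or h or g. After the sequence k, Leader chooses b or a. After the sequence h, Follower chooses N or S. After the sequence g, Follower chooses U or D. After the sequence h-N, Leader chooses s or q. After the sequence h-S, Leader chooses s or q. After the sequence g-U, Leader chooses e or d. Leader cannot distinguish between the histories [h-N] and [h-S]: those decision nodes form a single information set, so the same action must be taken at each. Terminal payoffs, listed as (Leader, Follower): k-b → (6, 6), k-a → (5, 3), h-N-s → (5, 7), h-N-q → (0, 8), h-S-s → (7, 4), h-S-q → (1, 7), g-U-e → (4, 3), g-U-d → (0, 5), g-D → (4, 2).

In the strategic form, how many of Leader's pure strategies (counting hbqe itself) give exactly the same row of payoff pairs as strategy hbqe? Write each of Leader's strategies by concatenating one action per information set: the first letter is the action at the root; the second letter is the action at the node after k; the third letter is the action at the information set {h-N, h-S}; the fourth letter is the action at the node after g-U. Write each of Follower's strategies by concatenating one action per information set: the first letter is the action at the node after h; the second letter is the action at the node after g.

4

Row for hbqe (columns NU, ND, SU, SD): (0,8) (0,8) (1,7) (1,7).
Under hbqe, Leader's choice at the node after k and at the node after g-U can never be reached regardless of what Follower does, so varying those choices leaves every outcome unchanged.
Holding the reachable choices fixed and varying the unreachable ones freely already gives 2 × 2 = 4 equivalent strategies.
No other strategy reproduces this row, so those 4 are the full class: hbqe, hbqd, haqe, haqd.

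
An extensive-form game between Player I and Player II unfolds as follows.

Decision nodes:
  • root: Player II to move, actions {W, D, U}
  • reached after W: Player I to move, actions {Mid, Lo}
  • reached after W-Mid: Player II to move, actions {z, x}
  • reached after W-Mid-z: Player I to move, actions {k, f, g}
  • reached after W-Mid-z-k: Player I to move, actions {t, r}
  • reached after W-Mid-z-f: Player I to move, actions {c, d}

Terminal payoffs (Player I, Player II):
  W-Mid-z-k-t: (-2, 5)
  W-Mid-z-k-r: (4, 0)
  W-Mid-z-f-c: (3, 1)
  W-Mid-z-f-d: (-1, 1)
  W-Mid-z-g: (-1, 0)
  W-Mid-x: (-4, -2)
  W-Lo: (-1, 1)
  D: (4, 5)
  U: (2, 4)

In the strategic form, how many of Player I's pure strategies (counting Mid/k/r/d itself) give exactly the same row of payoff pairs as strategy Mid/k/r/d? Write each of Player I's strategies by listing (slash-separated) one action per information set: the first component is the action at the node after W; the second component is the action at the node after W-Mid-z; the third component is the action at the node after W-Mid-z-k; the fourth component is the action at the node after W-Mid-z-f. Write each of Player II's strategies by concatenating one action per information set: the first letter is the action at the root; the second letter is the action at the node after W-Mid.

Row for Mid/k/r/d (columns Wz, Wx, Dz, Dx, Uz, Ux): (4,0) (-4,-2) (4,5) (4,5) (2,4) (2,4).
Under Mid/k/r/d, Player I's choice at the node after W-Mid-z-f can never be reached regardless of what Player II does, so varying those choices leaves every outcome unchanged.
Holding the reachable choices fixed and varying the unreachable one freely already gives 2 equivalent strategies.
No other strategy reproduces this row, so those 2 are the full class: Mid/k/r/c, Mid/k/r/d.

2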